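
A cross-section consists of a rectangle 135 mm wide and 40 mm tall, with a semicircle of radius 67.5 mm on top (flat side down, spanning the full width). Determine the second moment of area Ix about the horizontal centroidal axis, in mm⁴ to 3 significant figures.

Decompose the section into non-overlapping parts with the origin at the bottom-left of its bounding rectangle.
Rectangular body: 135 × 40, A = 5 400 mm², y = 20 mm, Ī = 720 000 mm⁴.
Semicircular cap: semicircle r = 67.5, A = 7156.9 mm², y = 68.648 mm, Ī = 2 278 490 mm⁴.
Centroid: ȳ = ΣA·y / ΣA = 47.727 mm.
Transfer each piece to the horizontal centroidal axis using Ī + A·d² with d = y − 47.727:
  rectangular body: d = -27.727 mm → contributes +4 871 537 mm⁴
  semicircular cap: d = 20.921 mm → contributes +5 410 876 mm⁴
Total I = 10 282 413 mm⁴.

Ix ≈ 1.03 × 10⁷ mm⁴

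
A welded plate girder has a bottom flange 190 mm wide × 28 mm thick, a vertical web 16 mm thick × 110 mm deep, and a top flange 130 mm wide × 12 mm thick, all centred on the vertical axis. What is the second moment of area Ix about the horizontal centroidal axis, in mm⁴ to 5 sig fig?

Break the section into simple shapes (no overlaps), measuring from the bottom-left corner of the bounding box.
Bottom plate: 190 × 28, A = 5 320 mm², y = 14 mm, Ī = 347573.3 mm⁴.
Web plate: 16 × 110, A = 1 760 mm², y = 83 mm, Ī = 1 774 667 mm⁴.
Top plate: 130 × 12, A = 1 560 mm², y = 144 mm, Ī = 18 720 mm⁴.
Centroid: ȳ = ΣA·y / ΣA = 51.52778 mm.
Transfer each piece to the horizontal centroidal axis using Ī + A·d² with d = y − 51.52778:
  bottom plate: d = -37.52778 mm → contributes +7 839 911 mm⁴
  web plate: d = 31.47222 mm → contributes +3 517 948 mm⁴
  top plate: d = 92.47222 mm → contributes +13 358 455 mm⁴
Total I = 24 716 313 mm⁴.

Ix ≈ 2.4716 × 10⁷ mm⁴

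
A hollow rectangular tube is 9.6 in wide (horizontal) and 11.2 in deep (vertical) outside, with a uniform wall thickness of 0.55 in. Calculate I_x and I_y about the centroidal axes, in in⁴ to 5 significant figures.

Break the section into simple shapes (no overlaps), measuring from the bottom-left corner of the bounding box.
Outer rectangle: 9.6 × 11.2, A = 107.52 in², y = 5.6 in, Ī = 1123.942 in⁴.
Inner void (subtracted): 8.5 × 10.1, A = 85.85 in², y = 5.6 in, Ī = 729.7965 in⁴.
By symmetry the centroid is at mid-height, ȳ = 5.6 in.
All pieces are centred on the centroidal x-axis, so I = ΣĪ (holes subtracted) = 394.1459 in⁴.
Repeating about the centroidal y-axis gives I_y = 308.8651 in⁴.

I_x ≈ 394.15 in⁴, I_y ≈ 308.87 in⁴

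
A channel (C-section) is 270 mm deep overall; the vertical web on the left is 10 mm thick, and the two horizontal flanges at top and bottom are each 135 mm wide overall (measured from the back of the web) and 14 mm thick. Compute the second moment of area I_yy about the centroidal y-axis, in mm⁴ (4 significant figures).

I_yy ≈ 1.152 × 10⁷ mm⁴

Decompose the section into non-overlapping parts with the origin at the bottom-left of its bounding rectangle.
Web: 10 × 270, A = 2 700 mm², x = 5 mm, Ī = 22 500 mm⁴.
Top flange (beyond web): 125 × 14, A = 1 750 mm², x = 72.5 mm, Ī = 2 278 646 mm⁴.
Bottom flange (beyond web): 125 × 14, A = 1 750 mm², x = 72.5 mm, Ī = 2 278 646 mm⁴.
Centroid: x̄ = ΣA·x / ΣA = 43.1048 mm.
Transfer each piece to the centroidal y-axis using Ī + A·d² with d = x − 43.1048:
  web: d = -38.1048 mm → contributes +3 942 843 mm⁴
  top flange (beyond web): d = 29.3952 mm → contributes +3 790 778 mm⁴
  bottom flange (beyond web): d = 29.3952 mm → contributes +3 790 778 mm⁴
Total I = 11 524 399 mm⁴.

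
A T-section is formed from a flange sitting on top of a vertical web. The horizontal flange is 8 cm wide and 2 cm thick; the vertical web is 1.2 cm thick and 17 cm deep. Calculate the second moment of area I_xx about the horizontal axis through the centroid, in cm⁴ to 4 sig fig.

Decompose the section into non-overlapping parts with the origin at the bottom-left of its bounding rectangle.
Flange: 8 × 2, A = 16 cm², y = 18 cm, Ī = 5.33333 cm⁴.
Web: 1.2 × 17, A = 20.4 cm², y = 8.5 cm, Ī = 491.3 cm⁴.
Centroid: ȳ = ΣA·y / ΣA = 12.6758 cm.
Transfer each piece to the horizontal axis through the centroid using Ī + A·d² with d = y − 12.6758:
  flange: d = 5.32418 cm → contributes +458.883 cm⁴
  web: d = -4.17582 cm → contributes +847.025 cm⁴
Total I = 1305.91 cm⁴.

I_xx ≈ 1306 cm⁴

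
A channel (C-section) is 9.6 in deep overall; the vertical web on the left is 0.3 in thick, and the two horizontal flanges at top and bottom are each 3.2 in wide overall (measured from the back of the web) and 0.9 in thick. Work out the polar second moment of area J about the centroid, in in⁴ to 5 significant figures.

Treat the section as a set of non-overlapping primitives; coordinates are from the bounding-box lower-left.
Web: 0.3 × 9.6, A = 2.88 in², y = 4.8 in, Ī = 22.1184 in⁴.
Top flange (beyond web): 2.9 × 0.9, A = 2.61 in², y = 9.15 in, Ī = 0.176175 in⁴.
Bottom flange (beyond web): 2.9 × 0.9, A = 2.61 in², y = 0.45 in, Ī = 0.176175 in⁴.
By symmetry the centroid is at mid-height, ȳ = 4.8 in.
Transfer each piece to the centroidal x-axis using Ī + A·d² with d = y − 4.8:
  web: d = 0 in → contributes +22.1184 in⁴
  top flange (beyond web): d = 4.35 in → contributes +49.5639 in⁴
  bottom flange (beyond web): d = -4.35 in → contributes +49.5639 in⁴
Total I = 121.2462 in⁴.
For the y-axis: x̄ = 1.181111 in.
Repeating about the centroidal y-axis gives I_y = 8.43131 in⁴.
Polar second moment: J = I_x + I_y = 129.6775 in⁴.

J ≈ 129.68 in⁴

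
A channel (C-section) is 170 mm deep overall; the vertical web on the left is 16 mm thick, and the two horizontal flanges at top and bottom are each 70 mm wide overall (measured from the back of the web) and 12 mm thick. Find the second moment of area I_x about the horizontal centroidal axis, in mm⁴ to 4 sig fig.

Decompose the section into non-overlapping parts with the origin at the bottom-left of its bounding rectangle.
Web: 16 × 170, A = 2 720 mm², y = 85 mm, Ī = 6 550 667 mm⁴.
Top flange (beyond web): 54 × 12, A = 648 mm², y = 164 mm, Ī = 7 776 mm⁴.
Bottom flange (beyond web): 54 × 12, A = 648 mm², y = 6 mm, Ī = 7 776 mm⁴.
By symmetry the centroid is at mid-height, ȳ = 85 mm.
Transfer each piece to the horizontal centroidal axis using Ī + A·d² with d = y − 85:
  web: d = 0 mm → contributes +6 550 667 mm⁴
  top flange (beyond web): d = 79 mm → contributes +4 051 944 mm⁴
  bottom flange (beyond web): d = -79 mm → contributes +4 051 944 mm⁴
Total I = 14 654 555 mm⁴.

I_x ≈ 1.465 × 10⁷ mm⁴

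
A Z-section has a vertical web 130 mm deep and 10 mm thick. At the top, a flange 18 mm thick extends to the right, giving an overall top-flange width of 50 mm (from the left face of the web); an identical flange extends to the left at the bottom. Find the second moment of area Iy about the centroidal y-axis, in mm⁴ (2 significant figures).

Decompose the section into non-overlapping parts with the origin at the bottom-left of its bounding rectangle.
Web: 10 × 130, A = 1 300 mm², x = 45 mm, Ī = 10 833 mm⁴.
Top flange (beyond web): 40 × 18, A = 720 mm², x = 70 mm, Ī = 96 000 mm⁴.
Bottom flange (beyond web): 40 × 18, A = 720 mm², x = 20 mm, Ī = 96 000 mm⁴.
Centroid: x̄ = ΣA·x / ΣA = 45 mm.
Transfer each piece to the centroidal y-axis using Ī + A·d² with d = x − 45:
  web: d = 0 mm → contributes +10 833 mm⁴
  top flange (beyond web): d = 25 mm → contributes +546 000 mm⁴
  bottom flange (beyond web): d = -25 mm → contributes +546 000 mm⁴
Total I = 1 102 833 mm⁴.

Iy ≈ 1.1 × 10⁶ mm⁴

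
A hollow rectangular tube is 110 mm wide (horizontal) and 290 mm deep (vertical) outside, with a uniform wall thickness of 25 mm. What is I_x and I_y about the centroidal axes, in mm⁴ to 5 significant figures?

Split into non-overlapping primitives; take the origin at the lower-left of the bounding box.
Outer rectangle: 110 × 290, A = 31 900 mm², y = 145 mm, Ī = 223 565 833 mm⁴.
Inner void (subtracted): 60 × 240, A = 14 400 mm², y = 145 mm, Ī = 69 120 000 mm⁴.
By symmetry the centroid is at mid-height, ȳ = 145 mm.
All pieces are centred on the centroidal x-axis, so I = ΣĪ (holes subtracted) = 154 445 833 mm⁴.
Repeating about the centroidal y-axis gives I_y = 27 845 833 mm⁴.

I_x ≈ 1.5445 × 10⁸ mm⁴, I_y ≈ 2.7846 × 10⁷ mm⁴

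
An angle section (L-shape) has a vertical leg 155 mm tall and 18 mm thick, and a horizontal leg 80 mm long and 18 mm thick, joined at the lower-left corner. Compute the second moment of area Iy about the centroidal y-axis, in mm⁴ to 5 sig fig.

Iy ≈ 1.7083 × 10⁶ mm⁴

Break the section into simple shapes (no overlaps), measuring from the bottom-left corner of the bounding box.
Vertical leg: 18 × 155, A = 2 790 mm², x = 9 mm, Ī = 75 330 mm⁴.
Horizontal leg (remainder): 62 × 18, A = 1 116 mm², x = 49 mm, Ī = 357 492 mm⁴.
Centroid: x̄ = ΣA·x / ΣA = 20.42857 mm.
Transfer each piece to the centroidal y-axis using Ī + A·d² with d = x − 20.42857:
  vertical leg: d = -11.42857 mm → contributes +439738.2 mm⁴
  horizontal leg (remainder): d = 28.57143 mm → contributes +1 268 512 mm⁴
Total I = 1 708 251 mm⁴.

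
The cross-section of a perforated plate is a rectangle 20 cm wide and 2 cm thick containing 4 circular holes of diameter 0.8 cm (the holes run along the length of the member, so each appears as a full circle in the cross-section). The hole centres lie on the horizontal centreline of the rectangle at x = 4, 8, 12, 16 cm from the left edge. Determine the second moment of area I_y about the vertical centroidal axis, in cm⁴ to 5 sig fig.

Split into non-overlapping primitives; take the origin at the lower-left of the bounding box.
Plate: 20 × 2, A = 40 cm², x = 10 cm, Ī = 1333.333 cm⁴.
Hole 1 (subtracted): ⌀0.8, A = 0.5026548 cm², x = 4 cm, Ī = 0.02010619 cm⁴.
Hole 2 (subtracted): ⌀0.8, A = 0.5026548 cm², x = 8 cm, Ī = 0.02010619 cm⁴.
Hole 3 (subtracted): ⌀0.8, A = 0.5026548 cm², x = 12 cm, Ī = 0.02010619 cm⁴.
Hole 4 (subtracted): ⌀0.8, A = 0.5026548 cm², x = 16 cm, Ī = 0.02010619 cm⁴.
By symmetry the centroid is at mid-width, x̄ = 10 cm.
Transfer each piece to the vertical centroidal axis using Ī + A·d² with d = x − 10:
  plate: d = 0 cm → contributes +1333.333 cm⁴
  hole 1: d = -6 cm → contributes −18.11568 cm⁴
  hole 2: d = -2 cm → contributes −2.030725 cm⁴
  hole 3: d = 2 cm → contributes −2.030725 cm⁴
  hole 4: d = 6 cm → contributes −18.11568 cm⁴
Total I = 1293.041 cm⁴.

I_y ≈ 1293.0 cm⁴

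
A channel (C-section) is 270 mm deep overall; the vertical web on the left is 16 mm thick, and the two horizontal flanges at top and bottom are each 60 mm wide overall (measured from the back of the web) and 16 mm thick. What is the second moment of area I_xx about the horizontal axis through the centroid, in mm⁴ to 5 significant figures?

Treat the section as a set of non-overlapping primitives; coordinates are from the bounding-box lower-left.
Web: 16 × 270, A = 4 320 mm², y = 135 mm, Ī = 26 244 000 mm⁴.
Top flange (beyond web): 44 × 16, A = 704 mm², y = 262 mm, Ī = 15018.67 mm⁴.
Bottom flange (beyond web): 44 × 16, A = 704 mm², y = 8 mm, Ī = 15018.67 mm⁴.
By symmetry the centroid is at mid-height, ȳ = 135 mm.
Transfer each piece to the horizontal axis through the centroid using Ī + A·d² with d = y − 135:
  web: d = 0 mm → contributes +26 244 000 mm⁴
  top flange (beyond web): d = 127 mm → contributes +11 369 835 mm⁴
  bottom flange (beyond web): d = -127 mm → contributes +11 369 835 mm⁴
Total I = 48 983 669 mm⁴.

I_xx ≈ 4.8984 × 10⁷ mm⁴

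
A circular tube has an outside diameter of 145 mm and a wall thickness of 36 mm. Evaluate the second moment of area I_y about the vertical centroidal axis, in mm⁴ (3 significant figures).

Break the section into simple shapes (no overlaps), measuring from the bottom-left corner of the bounding box.
Outer circle: ⌀145, A = 16 513 mm², x = 72.5 mm, Ī = 21 699 109 mm⁴.
Bore (subtracted): ⌀73, A = 4185.4 mm², x = 72.5 mm, Ī = 1 393 995 mm⁴.
By symmetry the centroid is at mid-width, x̄ = 72.5 mm.
All pieces are centred on the vertical centroidal axis, so I = ΣĪ (holes subtracted) = 20 305 114 mm⁴.

I_y ≈ 2.03 × 10⁷ mm⁴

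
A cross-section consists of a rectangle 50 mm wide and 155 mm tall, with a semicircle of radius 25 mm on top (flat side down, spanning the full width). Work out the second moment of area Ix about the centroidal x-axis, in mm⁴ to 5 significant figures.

Decompose the section into non-overlapping parts with the origin at the bottom-left of its bounding rectangle.
Rectangular body: 50 × 155, A = 7 750 mm², y = 77.5 mm, Ī = 15 516 146 mm⁴.
Semicircular cap: semicircle r = 25, A = 981.7477 mm², y = 165.6103 mm, Ī = 42873.81 mm⁴.
Centroid: ȳ = ΣA·y / ΣA = 87.40662 mm.
Transfer each piece to the centroidal x-axis using Ī + A·d² with d = y − 87.40662:
  rectangular body: d = -9.906621 mm → contributes +16 276 740 mm⁴
  semicircular cap: d = 78.20371 mm → contributes +6 047 066 mm⁴
Total I = 22 323 806 mm⁴.

Ix ≈ 2.2324 × 10⁷ mm⁴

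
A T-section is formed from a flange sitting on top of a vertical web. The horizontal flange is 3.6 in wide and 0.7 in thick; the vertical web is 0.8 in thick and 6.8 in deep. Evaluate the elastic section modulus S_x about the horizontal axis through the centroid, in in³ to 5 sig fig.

Treat the section as a set of non-overlapping primitives; coordinates are from the bounding-box lower-left.
Flange: 3.6 × 0.7, A = 2.52 in², y = 7.15 in, Ī = 0.1029 in⁴.
Web: 0.8 × 6.8, A = 5.44 in², y = 3.4 in, Ī = 20.96213 in⁴.
Centroid: ȳ = ΣA·y / ΣA = 4.587186 in.
Transfer each piece to the horizontal axis through the centroid using Ī + A·d² with d = y − 4.587186:
  flange: d = 2.562814 in → contributes +16.6543 in⁴
  web: d = -1.187186 in → contributes +28.62933 in⁴
Total I = 45.28363 in⁴.
Extreme fibre distance c = 4.587186 in; S = I/c = 9.871766 in³.

S_x ≈ 9.8718 in³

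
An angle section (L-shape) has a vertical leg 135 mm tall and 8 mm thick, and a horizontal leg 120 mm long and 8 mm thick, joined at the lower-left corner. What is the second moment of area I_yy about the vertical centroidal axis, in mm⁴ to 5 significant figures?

Break the section into simple shapes (no overlaps), measuring from the bottom-left corner of the bounding box.
Vertical leg: 8 × 135, A = 1 080 mm², x = 4 mm, Ī = 5 760 mm⁴.
Horizontal leg (remainder): 112 × 8, A = 896 mm², x = 64 mm, Ī = 936618.7 mm⁴.
Centroid: x̄ = ΣA·x / ΣA = 31.20648 mm.
Transfer each piece to the vertical centroidal axis using Ī + A·d² with d = x − 31.20648:
  vertical leg: d = -27.20648 mm → contributes +805167.8 mm⁴
  horizontal leg (remainder): d = 32.79352 mm → contributes +1 900 191 mm⁴
Total I = 2 705 358 mm⁴.

I_yy ≈ 2.7054 × 10⁶ mm⁴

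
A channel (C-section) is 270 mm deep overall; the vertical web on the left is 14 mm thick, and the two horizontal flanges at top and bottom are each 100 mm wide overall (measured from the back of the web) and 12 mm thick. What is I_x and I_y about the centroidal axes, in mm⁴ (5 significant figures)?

I_x ≈ 5.7335 × 10⁷ mm⁴, I_y ≈ 4.6714 × 10⁶ mm⁴

Split into non-overlapping primitives; take the origin at the lower-left of the bounding box.
Web: 14 × 270, A = 3 780 mm², y = 135 mm, Ī = 22 963 500 mm⁴.
Top flange (beyond web): 86 × 12, A = 1 032 mm², y = 264 mm, Ī = 12 384 mm⁴.
Bottom flange (beyond web): 86 × 12, A = 1 032 mm², y = 6 mm, Ī = 12 384 mm⁴.
By symmetry the centroid is at mid-height, ȳ = 135 mm.
Transfer each piece to the centroidal x-axis using Ī + A·d² with d = y − 135:
  web: d = 0 mm → contributes +22 963 500 mm⁴
  top flange (beyond web): d = 129 mm → contributes +17 185 896 mm⁴
  bottom flange (beyond web): d = -129 mm → contributes +17 185 896 mm⁴
Total I = 57 335 292 mm⁴.
For the y-axis: x̄ = 24.65914 mm.
Repeating about the centroidal y-axis gives I_y = 4 671 429 mm⁴.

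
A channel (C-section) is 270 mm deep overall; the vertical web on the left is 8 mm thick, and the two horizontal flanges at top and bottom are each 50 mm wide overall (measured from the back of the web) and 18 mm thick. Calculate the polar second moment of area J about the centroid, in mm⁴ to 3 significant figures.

Split into non-overlapping primitives; take the origin at the lower-left of the bounding box.
Web: 8 × 270, A = 2 160 mm², y = 135 mm, Ī = 13 122 000 mm⁴.
Top flange (beyond web): 42 × 18, A = 756 mm², y = 261 mm, Ī = 20 412 mm⁴.
Bottom flange (beyond web): 42 × 18, A = 756 mm², y = 9 mm, Ī = 20 412 mm⁴.
By symmetry the centroid is at mid-height, ȳ = 135 mm.
Transfer each piece to the centroidal x-axis using Ī + A·d² with d = y − 135:
  web: d = 0 mm → contributes +13 122 000 mm⁴
  top flange (beyond web): d = 126 mm → contributes +12 022 668 mm⁴
  bottom flange (beyond web): d = -126 mm → contributes +12 022 668 mm⁴
Total I = 37 167 336 mm⁴.
For the y-axis: x̄ = 14.294 mm.
Repeating about the centroidal y-axis gives I_y = 789 666 mm⁴.
Polar second moment: J = I_x + I_y = 37 957 002 mm⁴.

J ≈ 3.80 × 10⁷ mm⁴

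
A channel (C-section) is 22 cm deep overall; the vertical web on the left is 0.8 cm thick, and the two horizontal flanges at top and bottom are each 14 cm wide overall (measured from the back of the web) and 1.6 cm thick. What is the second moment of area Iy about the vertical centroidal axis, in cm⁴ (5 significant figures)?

Iy ≈ 1223.0 cm⁴

Break the section into simple shapes (no overlaps), measuring from the bottom-left corner of the bounding box.
Web: 0.8 × 22, A = 17.6 cm², x = 0.4 cm, Ī = 0.9386667 cm⁴.
Top flange (beyond web): 13.2 × 1.6, A = 21.12 cm², x = 7.4 cm, Ī = 306.6624 cm⁴.
Bottom flange (beyond web): 13.2 × 1.6, A = 21.12 cm², x = 7.4 cm, Ī = 306.6624 cm⁴.
Centroid: x̄ = ΣA·x / ΣA = 5.341176 cm.
Transfer each piece to the vertical centroidal axis using Ī + A·d² with d = x − 5.341176:
  web: d = -4.941176 cm → contributes +430.6466 cm⁴
  top flange (beyond web): d = 2.058824 cm → contributes +396.1849 cm⁴
  bottom flange (beyond web): d = 2.058824 cm → contributes +396.1849 cm⁴
Total I = 1223.016 cm⁴.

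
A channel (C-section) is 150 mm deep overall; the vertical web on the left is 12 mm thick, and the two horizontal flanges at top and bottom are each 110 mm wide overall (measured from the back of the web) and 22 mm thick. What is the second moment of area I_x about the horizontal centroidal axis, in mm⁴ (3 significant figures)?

Decompose the section into non-overlapping parts with the origin at the bottom-left of its bounding rectangle.
Web: 12 × 150, A = 1 800 mm², y = 75 mm, Ī = 3 375 000 mm⁴.
Top flange (beyond web): 98 × 22, A = 2 156 mm², y = 139 mm, Ī = 86 959 mm⁴.
Bottom flange (beyond web): 98 × 22, A = 2 156 mm², y = 11 mm, Ī = 86 959 mm⁴.
By symmetry the centroid is at mid-height, ȳ = 75 mm.
Transfer each piece to the horizontal centroidal axis using Ī + A·d² with d = y − 75:
  web: d = 0 mm → contributes +3 375 000 mm⁴
  top flange (beyond web): d = 64 mm → contributes +8 917 935 mm⁴
  bottom flange (beyond web): d = -64 mm → contributes +8 917 935 mm⁴
Total I = 21 210 869 mm⁴.

I_x ≈ 2.12 × 10⁷ mm⁴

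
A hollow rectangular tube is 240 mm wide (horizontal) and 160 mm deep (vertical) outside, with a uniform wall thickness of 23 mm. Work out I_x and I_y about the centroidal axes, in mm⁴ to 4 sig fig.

I_x ≈ 5.797 × 10⁷ mm⁴, I_y ≈ 1.150 × 10⁸ mm⁴

Break the section into simple shapes (no overlaps), measuring from the bottom-left corner of the bounding box.
Outer rectangle: 240 × 160, A = 38 400 mm², y = 80 mm, Ī = 81 920 000 mm⁴.
Inner void (subtracted): 194 × 114, A = 22 116 mm², y = 80 mm, Ī = 23 951 628 mm⁴.
By symmetry the centroid is at mid-height, ȳ = 80 mm.
All pieces are centred on the centroidal x-axis, so I = ΣĪ (holes subtracted) = 57 968 372 mm⁴.
Repeating about the centroidal y-axis gives I_y = 114 956 852 mm⁴.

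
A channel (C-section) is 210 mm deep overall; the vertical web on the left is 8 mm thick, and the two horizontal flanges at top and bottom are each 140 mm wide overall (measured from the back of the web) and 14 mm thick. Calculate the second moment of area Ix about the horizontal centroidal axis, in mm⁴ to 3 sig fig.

Ix ≈ 4.17 × 10⁷ mm⁴

Treat the section as a set of non-overlapping primitives; coordinates are from the bounding-box lower-left.
Web: 8 × 210, A = 1 680 mm², y = 105 mm, Ī = 6 174 000 mm⁴.
Top flange (beyond web): 132 × 14, A = 1 848 mm², y = 203 mm, Ī = 30 184 mm⁴.
Bottom flange (beyond web): 132 × 14, A = 1 848 mm², y = 7 mm, Ī = 30 184 mm⁴.
By symmetry the centroid is at mid-height, ȳ = 105 mm.
Transfer each piece to the horizontal centroidal axis using Ī + A·d² with d = y − 105:
  web: d = 0 mm → contributes +6 174 000 mm⁴
  top flange (beyond web): d = 98 mm → contributes +17 778 376 mm⁴
  bottom flange (beyond web): d = -98 mm → contributes +17 778 376 mm⁴
Total I = 41 730 752 mm⁴.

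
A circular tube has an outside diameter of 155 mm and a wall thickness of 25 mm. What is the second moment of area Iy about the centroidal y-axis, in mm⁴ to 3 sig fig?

Decompose the section into non-overlapping parts with the origin at the bottom-left of its bounding rectangle.
Outer circle: ⌀155, A = 18 869 mm², x = 77.5 mm, Ī = 28 333 269 mm⁴.
Bore (subtracted): ⌀105, A = 8 659 mm², x = 77.5 mm, Ī = 5 966 602 mm⁴.
By symmetry the centroid is at mid-width, x̄ = 77.5 mm.
All pieces are centred on the centroidal y-axis, so I = ΣĪ (holes subtracted) = 22 366 667 mm⁴.

Iy ≈ 2.24 × 10⁷ mm⁴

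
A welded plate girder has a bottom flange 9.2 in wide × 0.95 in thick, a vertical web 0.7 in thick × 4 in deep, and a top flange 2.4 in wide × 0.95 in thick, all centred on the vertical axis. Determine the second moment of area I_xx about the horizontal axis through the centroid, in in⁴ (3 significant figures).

I_xx ≈ 53.6 in⁴

Split into non-overlapping primitives; take the origin at the lower-left of the bounding box.
Bottom plate: 9.2 × 0.95, A = 8.74 in², y = 0.475 in, Ī = 0.65732 in⁴.
Web plate: 0.7 × 4, A = 2.8 in², y = 2.95 in, Ī = 3.7333 in⁴.
Top plate: 2.4 × 0.95, A = 2.28 in², y = 5.425 in, Ī = 0.17148 in⁴.
Centroid: ȳ = ΣA·y / ΣA = 1.7931 in.
Transfer each piece to the horizontal axis through the centroid using Ī + A·d² with d = y − 1.7931:
  bottom plate: d = -1.3181 in → contributes +15.842 in⁴
  web plate: d = 1.1569 in → contributes +7.481 in⁴
  top plate: d = 3.6319 in → contributes +30.246 in⁴
Total I = 53.569 in⁴.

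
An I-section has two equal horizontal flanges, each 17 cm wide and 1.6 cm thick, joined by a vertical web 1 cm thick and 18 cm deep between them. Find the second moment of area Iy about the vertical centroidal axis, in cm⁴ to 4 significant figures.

Decompose the section into non-overlapping parts with the origin at the bottom-left of its bounding rectangle.
Bottom flange: 17 × 1.6, A = 27.2 cm², x = 8.5 cm, Ī = 655.067 cm⁴.
Web: 1 × 18, A = 18 cm², x = 8.5 cm, Ī = 1.5 cm⁴.
Top flange: 17 × 1.6, A = 27.2 cm², x = 8.5 cm, Ī = 655.067 cm⁴.
By symmetry the centroid is at mid-width, x̄ = 8.5 cm.
All pieces are centred on the vertical centroidal axis, so I = ΣĪ = 1311.63 cm⁴.

Iy ≈ 1312 cm⁴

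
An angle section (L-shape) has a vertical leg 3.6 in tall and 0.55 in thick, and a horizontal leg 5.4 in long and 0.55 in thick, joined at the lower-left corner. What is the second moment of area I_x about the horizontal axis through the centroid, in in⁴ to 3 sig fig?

I_x ≈ 4.85 in⁴

Break the section into simple shapes (no overlaps), measuring from the bottom-left corner of the bounding box.
Vertical leg: 0.55 × 3.6, A = 1.98 in², y = 1.8 in, Ī = 2.1384 in⁴.
Horizontal leg (remainder): 4.85 × 0.55, A = 2.6675 in², y = 0.275 in, Ī = 0.067243 in⁴.
Centroid: ȳ = ΣA·y / ΣA = 0.9247 in.
Transfer each piece to the horizontal axis through the centroid using Ī + A·d² with d = y − 0.9247:
  vertical leg: d = 0.8753 in → contributes +3.6554 in⁴
  horizontal leg (remainder): d = -0.6497 in → contributes +1.1932 in⁴
Total I = 4.8486 in⁴.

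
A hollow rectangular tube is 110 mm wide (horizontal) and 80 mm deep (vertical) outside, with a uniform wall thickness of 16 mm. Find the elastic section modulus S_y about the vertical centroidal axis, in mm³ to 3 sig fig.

S_y ≈ 1.27 × 10⁵ mm³

Decompose the section into non-overlapping parts with the origin at the bottom-left of its bounding rectangle.
Outer rectangle: 110 × 80, A = 8 800 mm², x = 55 mm, Ī = 8 873 333 mm⁴.
Inner void (subtracted): 78 × 48, A = 3 744 mm², x = 55 mm, Ī = 1 898 208 mm⁴.
By symmetry the centroid is at mid-width, x̄ = 55 mm.
All pieces are centred on the vertical centroidal axis, so I = ΣĪ (holes subtracted) = 6 975 125 mm⁴.
Extreme fibre distance c = 55 mm; S = I/c = 126 820 mm³.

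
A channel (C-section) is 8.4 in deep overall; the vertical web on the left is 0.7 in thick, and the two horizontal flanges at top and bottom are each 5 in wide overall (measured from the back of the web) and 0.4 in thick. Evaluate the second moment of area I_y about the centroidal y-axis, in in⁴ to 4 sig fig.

I_y ≈ 19.10 in⁴

Split into non-overlapping primitives; take the origin at the lower-left of the bounding box.
Web: 0.7 × 8.4, A = 5.88 in², x = 0.35 in, Ī = 0.2401 in⁴.
Top flange (beyond web): 4.3 × 0.4, A = 1.72 in², x = 2.85 in, Ī = 2.65023 in⁴.
Bottom flange (beyond web): 4.3 × 0.4, A = 1.72 in², x = 2.85 in, Ī = 2.65023 in⁴.
Centroid: x̄ = ΣA·x / ΣA = 1.27275 in.
Transfer each piece to the centroidal y-axis using Ī + A·d² with d = x − 1.27275:
  web: d = -0.922747 in → contributes +5.24669 in⁴
  top flange (beyond web): d = 1.57725 in → contributes +6.92913 in⁴
  bottom flange (beyond web): d = 1.57725 in → contributes +6.92913 in⁴
Total I = 19.1049 in⁴.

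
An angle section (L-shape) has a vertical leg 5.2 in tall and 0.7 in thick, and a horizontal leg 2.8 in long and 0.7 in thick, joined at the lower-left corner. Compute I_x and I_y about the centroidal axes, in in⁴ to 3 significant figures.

Split into non-overlapping primitives; take the origin at the lower-left of the bounding box.
Vertical leg: 0.7 × 5.2, A = 3.64 in², y = 2.6 in, Ī = 8.2021 in⁴.
Horizontal leg (remainder): 2.1 × 0.7, A = 1.47 in², y = 0.35 in, Ī = 0.060025 in⁴.
Centroid: ȳ = ΣA·y / ΣA = 1.9527 in.
Transfer each piece to the centroidal x-axis using Ī + A·d² with d = y − 1.9527:
  vertical leg: d = 0.64726 in → contributes +9.7271 in⁴
  horizontal leg (remainder): d = -1.6027 in → contributes +3.8361 in⁴
Total I = 13.563 in⁴.
For the y-axis: x̄ = 0.75274 in.
Repeating about the centroidal y-axis gives I_y = 2.7412 in⁴.

I_x ≈ 13.6 in⁴, I_y ≈ 2.74 in⁴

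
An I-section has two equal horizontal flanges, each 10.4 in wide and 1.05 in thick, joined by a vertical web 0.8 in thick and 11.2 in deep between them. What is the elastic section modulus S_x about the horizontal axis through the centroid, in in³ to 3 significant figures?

S_x ≈ 138 in³

Treat the section as a set of non-overlapping primitives; coordinates are from the bounding-box lower-left.
Bottom flange: 10.4 × 1.05, A = 10.92 in², y = 0.525 in, Ī = 1.0033 in⁴.
Web: 0.8 × 11.2, A = 8.96 in², y = 6.65 in, Ī = 93.662 in⁴.
Top flange: 10.4 × 1.05, A = 10.92 in², y = 12.775 in, Ī = 1.0033 in⁴.
By symmetry the centroid is at mid-height, ȳ = 6.65 in.
Transfer each piece to the horizontal axis through the centroid using Ī + A·d² with d = y − 6.65:
  bottom flange: d = -6.125 in → contributes +410.67 in⁴
  web: d = 0 in → contributes +93.662 in⁴
  top flange: d = 6.125 in → contributes +410.67 in⁴
Total I = 915.01 in⁴.
Extreme fibre distance c = 6.65 in; S = I/c = 137.6 in³.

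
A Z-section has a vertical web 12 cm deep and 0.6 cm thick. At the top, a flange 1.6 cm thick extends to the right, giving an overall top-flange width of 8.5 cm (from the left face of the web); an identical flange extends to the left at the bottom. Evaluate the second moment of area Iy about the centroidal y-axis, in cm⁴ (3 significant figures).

Treat the section as a set of non-overlapping primitives; coordinates are from the bounding-box lower-left.
Web: 0.6 × 12, A = 7.2 cm², x = 8.2 cm, Ī = 0.216 cm⁴.
Top flange (beyond web): 7.9 × 1.6, A = 12.64 cm², x = 12.45 cm, Ī = 65.739 cm⁴.
Bottom flange (beyond web): 7.9 × 1.6, A = 12.64 cm², x = 3.95 cm, Ī = 65.739 cm⁴.
Centroid: x̄ = ΣA·x / ΣA = 8.2 cm.
Transfer each piece to the centroidal y-axis using Ī + A·d² with d = x − 8.2:
  web: d = 0 cm → contributes +0.216 cm⁴
  top flange (beyond web): d = 4.25 cm → contributes +294.05 cm⁴
  bottom flange (beyond web): d = -4.25 cm → contributes +294.05 cm⁴
Total I = 588.31 cm⁴.

Iy ≈ 588 cm⁴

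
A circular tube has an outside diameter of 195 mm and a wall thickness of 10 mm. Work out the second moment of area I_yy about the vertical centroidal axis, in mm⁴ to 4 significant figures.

Decompose the section into non-overlapping parts with the origin at the bottom-left of its bounding rectangle.
Outer circle: ⌀195, A = 29864.8 mm², x = 97.5 mm, Ī = 70 975 481 mm⁴.
Bore (subtracted): ⌀175, A = 24052.8 mm², x = 97.5 mm, Ī = 46 038 598 mm⁴.
By symmetry the centroid is at mid-width, x̄ = 97.5 mm.
All pieces are centred on the vertical centroidal axis, so I = ΣĪ (holes subtracted) = 24 936 883 mm⁴.

I_yy ≈ 2.494 × 10⁷ mm⁴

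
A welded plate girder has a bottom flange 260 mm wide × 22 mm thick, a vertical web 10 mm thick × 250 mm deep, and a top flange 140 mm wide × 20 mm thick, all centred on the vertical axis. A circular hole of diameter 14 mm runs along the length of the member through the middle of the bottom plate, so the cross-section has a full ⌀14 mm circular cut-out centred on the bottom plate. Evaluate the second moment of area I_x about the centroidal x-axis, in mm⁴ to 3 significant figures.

Break the section into simple shapes (no overlaps), measuring from the bottom-left corner of the bounding box.
Bottom plate: 260 × 22, A = 5 720 mm², y = 11 mm, Ī = 230 707 mm⁴.
Web plate: 10 × 250, A = 2 500 mm², y = 147 mm, Ī = 13 020 833 mm⁴.
Top plate: 140 × 20, A = 2 800 mm², y = 282 mm, Ī = 93 333 mm⁴.
Hole (subtracted): ⌀14, A = 153.94 mm², y = 11 mm, Ī = 1885.7 mm⁴.
Centroid: ȳ = ΣA·y / ΣA = 112.12 mm.
Transfer each piece to the centroidal x-axis using Ī + A·d² with d = y − 112.12:
  bottom plate: d = -101.12 mm → contributes +58 721 697 mm⁴
  web plate: d = 34.878 mm → contributes +16 061 987 mm⁴
  top plate: d = 169.88 mm → contributes +80 897 049 mm⁴
  hole: d = -101.12 mm → contributes −1 576 010 mm⁴
Total I = 154 104 723 mm⁴.

I_x ≈ 1.54 × 10⁸ mm⁴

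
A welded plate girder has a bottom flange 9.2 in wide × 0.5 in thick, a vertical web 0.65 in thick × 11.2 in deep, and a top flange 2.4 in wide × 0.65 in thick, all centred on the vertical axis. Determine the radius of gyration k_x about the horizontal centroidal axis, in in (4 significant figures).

Decompose the section into non-overlapping parts with the origin at the bottom-left of its bounding rectangle.
Bottom plate: 9.2 × 0.5, A = 4.6 in², y = 0.25 in, Ī = 0.0958333 in⁴.
Web plate: 0.65 × 11.2, A = 7.28 in², y = 6.1 in, Ī = 76.1003 in⁴.
Top plate: 2.4 × 0.65, A = 1.56 in², y = 12.025 in, Ī = 0.054925 in⁴.
Centroid: ȳ = ΣA·y / ΣA = 4.78549 in.
Transfer each piece to the horizontal centroidal axis using Ī + A·d² with d = y − 4.78549:
  bottom plate: d = -4.53549 in → contributes +94.721 in⁴
  web plate: d = 1.31451 in → contributes +88.6796 in⁴
  top plate: d = 7.23951 in → contributes +81.8153 in⁴
Total I = 265.216 in⁴.
Radius of gyration: k = √(I/A) = √(265.216 / 13.44) = 4.44222 in.

k_x ≈ 4.442 in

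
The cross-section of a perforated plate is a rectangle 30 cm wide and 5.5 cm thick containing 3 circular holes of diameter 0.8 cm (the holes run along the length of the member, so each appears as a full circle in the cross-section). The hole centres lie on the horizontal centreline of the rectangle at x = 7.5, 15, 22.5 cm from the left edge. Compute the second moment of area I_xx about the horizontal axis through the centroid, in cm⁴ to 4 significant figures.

I_xx ≈ 415.9 cm⁴

Split into non-overlapping primitives; take the origin at the lower-left of the bounding box.
Plate: 30 × 5.5, A = 165 cm², y = 2.75 cm, Ī = 415.938 cm⁴.
Hole 1 (subtracted): ⌀0.8, A = 0.502655 cm², y = 2.75 cm, Ī = 0.0201062 cm⁴.
Hole 2 (subtracted): ⌀0.8, A = 0.502655 cm², y = 2.75 cm, Ī = 0.0201062 cm⁴.
Hole 3 (subtracted): ⌀0.8, A = 0.502655 cm², y = 2.75 cm, Ī = 0.0201062 cm⁴.
By symmetry the centroid is at mid-height, ȳ = 2.75 cm.
All pieces are centred on the horizontal axis through the centroid, so I = ΣĪ (holes subtracted) = 415.877 cm⁴.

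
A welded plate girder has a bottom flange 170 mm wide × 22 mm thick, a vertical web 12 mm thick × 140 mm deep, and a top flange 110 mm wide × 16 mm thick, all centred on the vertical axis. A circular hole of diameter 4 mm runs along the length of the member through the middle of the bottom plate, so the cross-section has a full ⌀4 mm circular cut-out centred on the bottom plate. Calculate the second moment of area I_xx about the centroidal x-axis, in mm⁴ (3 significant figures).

Break the section into simple shapes (no overlaps), measuring from the bottom-left corner of the bounding box.
Bottom plate: 170 × 22, A = 3 740 mm², y = 11 mm, Ī = 150 847 mm⁴.
Web plate: 12 × 140, A = 1 680 mm², y = 92 mm, Ī = 2 744 000 mm⁴.
Top plate: 110 × 16, A = 1 760 mm², y = 170 mm, Ī = 37 547 mm⁴.
Hole (subtracted): ⌀4, A = 12.566 mm², y = 11 mm, Ī = 12.566 mm⁴.
Centroid: ȳ = ΣA·y / ΣA = 69.029 mm.
Transfer each piece to the centroidal x-axis using Ī + A·d² with d = y − 69.029:
  bottom plate: d = -58.029 mm → contributes +12 744 851 mm⁴
  web plate: d = 22.971 mm → contributes +3 630 470 mm⁴
  top plate: d = 100.97 mm → contributes +17 980 949 mm⁴
  hole: d = -58.029 mm → contributes −42 328 mm⁴
Total I = 34 313 941 mm⁴.

I_xx ≈ 3.43 × 10⁷ mm⁴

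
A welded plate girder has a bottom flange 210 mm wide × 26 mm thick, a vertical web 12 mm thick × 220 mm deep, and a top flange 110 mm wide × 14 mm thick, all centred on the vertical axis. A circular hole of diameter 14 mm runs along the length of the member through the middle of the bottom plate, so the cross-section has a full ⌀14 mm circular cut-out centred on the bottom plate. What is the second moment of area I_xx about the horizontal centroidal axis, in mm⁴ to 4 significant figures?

Decompose the section into non-overlapping parts with the origin at the bottom-left of its bounding rectangle.
Bottom plate: 210 × 26, A = 5 460 mm², y = 13 mm, Ī = 307 580 mm⁴.
Web plate: 12 × 220, A = 2 640 mm², y = 136 mm, Ī = 10 648 000 mm⁴.
Top plate: 110 × 14, A = 1 540 mm², y = 253 mm, Ī = 25153.3 mm⁴.
Hole (subtracted): ⌀14, A = 153.938 mm², y = 13 mm, Ī = 1885.74 mm⁴.
Centroid: ȳ = ΣA·y / ΣA = 86.1937 mm.
Transfer each piece to the horizontal centroidal axis using Ī + A·d² with d = y − 86.1937:
  bottom plate: d = -73.1937 mm → contributes +29 558 537 mm⁴
  web plate: d = 49.8063 mm → contributes +17 196 962 mm⁴
  top plate: d = 166.806 mm → contributes +42 874 638 mm⁴
  hole: d = -73.1937 mm → contributes −826 581 mm⁴
Total I = 88 803 556 mm⁴.

I_xx ≈ 8.880 × 10⁷ mm⁴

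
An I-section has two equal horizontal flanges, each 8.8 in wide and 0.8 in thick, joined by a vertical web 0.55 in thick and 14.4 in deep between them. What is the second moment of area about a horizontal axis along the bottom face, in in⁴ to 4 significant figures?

I_base ≈ 2359 in⁴

Split into non-overlapping primitives; take the origin at the lower-left of the bounding box.
Bottom flange: 8.8 × 0.8, A = 7.04 in², y = 0.4 in, Ī = 0.375467 in⁴.
Web: 0.55 × 14.4, A = 7.92 in², y = 8 in, Ī = 136.858 in⁴.
Top flange: 8.8 × 0.8, A = 7.04 in², y = 15.6 in, Ī = 0.375467 in⁴.
Transfer each piece to the base of the section using Ī + A·d² with d = y − 0:
  bottom flange: d = 0.4 in → contributes +1.50187 in⁴
  web: d = 8 in → contributes +643.738 in⁴
  top flange: d = 15.6 in → contributes +1713.63 in⁴
Total I = 2358.87 in⁴.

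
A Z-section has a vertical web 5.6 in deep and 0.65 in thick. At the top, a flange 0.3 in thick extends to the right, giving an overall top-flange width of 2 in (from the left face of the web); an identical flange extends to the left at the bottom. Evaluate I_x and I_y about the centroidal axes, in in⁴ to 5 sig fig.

Treat the section as a set of non-overlapping primitives; coordinates are from the bounding-box lower-left.
Web: 0.65 × 5.6, A = 3.64 in², y = 2.8 in, Ī = 9.512533 in⁴.
Top flange (beyond web): 1.35 × 0.3, A = 0.405 in², y = 5.45 in, Ī = 0.0030375 in⁴.
Bottom flange (beyond web): 1.35 × 0.3, A = 0.405 in², y = 0.15 in, Ī = 0.0030375 in⁴.
Centroid: ȳ = ΣA·y / ΣA = 2.8 in.
Transfer each piece to the centroidal x-axis using Ī + A·d² with d = y − 2.8:
  web: d = 0 in → contributes +9.512533 in⁴
  top flange (beyond web): d = 2.65 in → contributes +2.84715 in⁴
  bottom flange (beyond web): d = -2.65 in → contributes +2.84715 in⁴
Total I = 15.20683 in⁴.
For the y-axis: x̄ = 1.675 in.
Repeating about the centroidal y-axis gives I_y = 1.061177 in⁴.

I_x ≈ 15.207 in⁴, I_y ≈ 1.0612 in⁴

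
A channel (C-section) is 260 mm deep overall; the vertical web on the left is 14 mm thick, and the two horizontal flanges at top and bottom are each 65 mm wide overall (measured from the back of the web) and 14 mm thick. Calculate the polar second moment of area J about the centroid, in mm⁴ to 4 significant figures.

J ≈ 4.359 × 10⁷ mm⁴

Treat the section as a set of non-overlapping primitives; coordinates are from the bounding-box lower-left.
Web: 14 × 260, A = 3 640 mm², y = 130 mm, Ī = 20 505 333 mm⁴.
Top flange (beyond web): 51 × 14, A = 714 mm², y = 253 mm, Ī = 11 662 mm⁴.
Bottom flange (beyond web): 51 × 14, A = 714 mm², y = 7 mm, Ī = 11 662 mm⁴.
By symmetry the centroid is at mid-height, ȳ = 130 mm.
Transfer each piece to the centroidal x-axis using Ī + A·d² with d = y − 130:
  web: d = 0 mm → contributes +20 505 333 mm⁴
  top flange (beyond web): d = 123 mm → contributes +10 813 768 mm⁴
  bottom flange (beyond web): d = -123 mm → contributes +10 813 768 mm⁴
Total I = 42 132 869 mm⁴.
For the y-axis: x̄ = 16.1575 mm.
Repeating about the centroidal y-axis gives I_y = 1 452 300 mm⁴.
Polar second moment: J = I_x + I_y = 43 585 169 mm⁴.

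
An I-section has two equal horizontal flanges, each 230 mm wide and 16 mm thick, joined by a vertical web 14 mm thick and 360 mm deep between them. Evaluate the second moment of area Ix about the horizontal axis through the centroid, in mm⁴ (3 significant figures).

Ix ≈ 3.15 × 10⁸ mm⁴

Split into non-overlapping primitives; take the origin at the lower-left of the bounding box.
Bottom flange: 230 × 16, A = 3 680 mm², y = 8 mm, Ī = 78 507 mm⁴.
Web: 14 × 360, A = 5 040 mm², y = 196 mm, Ī = 54 432 000 mm⁴.
Top flange: 230 × 16, A = 3 680 mm², y = 384 mm, Ī = 78 507 mm⁴.
By symmetry the centroid is at mid-height, ȳ = 196 mm.
Transfer each piece to the horizontal axis through the centroid using Ī + A·d² with d = y − 196:
  bottom flange: d = -188 mm → contributes +130 144 427 mm⁴
  web: d = 0 mm → contributes +54 432 000 mm⁴
  top flange: d = 188 mm → contributes +130 144 427 mm⁴
Total I = 314 720 853 mm⁴.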